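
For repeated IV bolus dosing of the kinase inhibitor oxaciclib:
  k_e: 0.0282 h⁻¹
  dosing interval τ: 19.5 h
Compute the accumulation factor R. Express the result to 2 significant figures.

2.4

e^(−kτ) = e^(−0.02820 × 19.5) = 0.5770
Accumulation ratio R = 1 / (1 − e^(−kτ)) = 1 / (1 − 0.5770) = 2.364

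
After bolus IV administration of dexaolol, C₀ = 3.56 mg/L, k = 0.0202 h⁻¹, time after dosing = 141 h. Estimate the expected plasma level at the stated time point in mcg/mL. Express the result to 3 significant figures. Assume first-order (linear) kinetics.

C = C₀ · e^(−k·t) = 3.560 × e^(−0.02020 × 141)
  = 3.560 × 0.05795 = 0.2063 mg/L
(0.2063 mg/L = 0.2063 mcg/mL)

0.206 mcg/mL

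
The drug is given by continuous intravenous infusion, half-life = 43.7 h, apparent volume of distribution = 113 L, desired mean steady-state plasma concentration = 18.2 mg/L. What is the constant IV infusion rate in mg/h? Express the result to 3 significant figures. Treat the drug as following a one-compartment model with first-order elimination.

32.6 mg/h

k = ln2 / t½ = 0.693147 / 43.7 = 0.01586 h⁻¹
CL = k × Vd = 0.01586 × 113 = 1.792 L/h
At steady state, infusion rate R₀ = Css × CL = 18.2 × 1.792 = 32.61 mg/h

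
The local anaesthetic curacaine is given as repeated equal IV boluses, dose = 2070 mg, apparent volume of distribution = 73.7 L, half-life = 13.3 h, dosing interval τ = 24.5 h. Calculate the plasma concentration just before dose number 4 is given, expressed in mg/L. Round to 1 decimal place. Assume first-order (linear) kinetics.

10.6 mg/L

C₀ per dose = Dose / Vd = 2070 / 73.7 = 28.09 mg/L
k = ln2 / t½ = 0.693147 / 13.3 = 0.05212 h⁻¹
Fraction remaining after one interval: r = e^(−kτ) = e^(−0.05212 × 24.5) = 0.2789
Before dose 4, 3 doses have been given (aged 1τ, 2τ, 3τ).
C_trough = C₀ × (r + r² + … + r^3) = C₀ × r(1−r^3)/(1−r)
        = 28.09 × 0.2789 × (1 − 0.02169) / (1 − 0.2789) = 10.63 mg/L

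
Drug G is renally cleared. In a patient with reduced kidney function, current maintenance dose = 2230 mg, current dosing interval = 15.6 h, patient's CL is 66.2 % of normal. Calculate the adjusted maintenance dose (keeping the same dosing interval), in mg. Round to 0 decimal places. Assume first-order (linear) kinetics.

1476 mg

To keep the same average steady-state level, dosing rate must scale with clearance.
CL ratio = 66.2 / 100 = 0.6620
New dose (same interval) = 2230 × 0.6620 = 1476 mg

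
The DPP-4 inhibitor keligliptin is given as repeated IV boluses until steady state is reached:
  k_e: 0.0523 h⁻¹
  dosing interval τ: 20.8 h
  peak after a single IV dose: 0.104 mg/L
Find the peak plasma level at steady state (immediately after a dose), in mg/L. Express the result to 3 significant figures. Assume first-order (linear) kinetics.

0.157 mg/L

e^(−kτ) = e^(−0.05230 × 20.8) = 0.3369
Accumulation ratio R = 1 / (1 − e^(−kτ)) = 1 / (1 − 0.3369) = 1.508
Steady-state peak = C₀ × R = 0.104 × 1.508 = 0.1568 mg/L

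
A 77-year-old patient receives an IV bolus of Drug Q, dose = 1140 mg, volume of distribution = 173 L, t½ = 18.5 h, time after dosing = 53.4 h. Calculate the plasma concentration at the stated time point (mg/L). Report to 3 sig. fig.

C₀ = Dose / Vd = 1140 / 173 = 6.590 mg/L
k = ln2 / t½ = 0.693147 / 18.5 = 0.03747 h⁻¹
C = C₀ · e^(−k·t) = 6.590 × e^(−0.03747 × 53.4)
  = 6.590 × 0.1352 = 0.8910 mg/L

0.891 mg/L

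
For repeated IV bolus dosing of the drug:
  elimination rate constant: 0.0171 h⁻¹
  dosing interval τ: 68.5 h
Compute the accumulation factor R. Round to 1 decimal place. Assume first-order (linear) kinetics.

1.4

e^(−kτ) = e^(−0.01710 × 68.5) = 0.3099
Accumulation ratio R = 1 / (1 − e^(−kτ)) = 1 / (1 − 0.3099) = 1.449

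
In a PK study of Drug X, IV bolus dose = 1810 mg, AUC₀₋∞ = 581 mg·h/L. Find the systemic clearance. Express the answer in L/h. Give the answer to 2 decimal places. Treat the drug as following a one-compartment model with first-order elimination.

CL = Dose / AUC = 1810 / 581 = 3.115 L/h

3.12 L/h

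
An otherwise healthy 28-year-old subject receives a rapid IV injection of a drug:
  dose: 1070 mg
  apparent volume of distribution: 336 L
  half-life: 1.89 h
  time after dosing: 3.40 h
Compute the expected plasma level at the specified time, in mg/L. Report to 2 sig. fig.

0.92 mg/L

C₀ = Dose / Vd = 1070 / 336 = 3.185 mg/L
k = ln2 / t½ = 0.693147 / 1.89 = 0.3667 h⁻¹
C = C₀ · e^(−k·t) = 3.185 × e^(−0.3667 × 3.40)
  = 3.185 × 0.2874 = 0.9154 mg/L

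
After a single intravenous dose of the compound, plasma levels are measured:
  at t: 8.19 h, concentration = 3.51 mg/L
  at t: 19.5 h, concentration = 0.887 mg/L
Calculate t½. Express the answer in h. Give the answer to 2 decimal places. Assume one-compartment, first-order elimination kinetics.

5.70 h

k = ln(C₁/C₂) / (t₂ − t₁) = ln(3.51/0.887) / (19.5 − 8.19)
  = 1.376 / 11.31 = 0.1217 h⁻¹
t½ = ln2 / k = 0.693147 / 0.1217 = 5.696 h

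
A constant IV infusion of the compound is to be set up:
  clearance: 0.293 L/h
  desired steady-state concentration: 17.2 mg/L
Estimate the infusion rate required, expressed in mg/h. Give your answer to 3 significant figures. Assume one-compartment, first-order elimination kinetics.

5.04 mg/h

At steady state, infusion rate R₀ = Css × CL = 17.2 × 0.2930 = 5.040 mg/h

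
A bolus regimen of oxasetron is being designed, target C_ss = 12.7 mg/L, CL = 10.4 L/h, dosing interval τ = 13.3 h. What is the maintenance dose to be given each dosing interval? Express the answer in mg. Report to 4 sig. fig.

1757 mg

At steady state, Dose/τ = Css × CL.
Dose = Css × CL × τ = 12.7 × 10.40 × 13.3 = 1757 mg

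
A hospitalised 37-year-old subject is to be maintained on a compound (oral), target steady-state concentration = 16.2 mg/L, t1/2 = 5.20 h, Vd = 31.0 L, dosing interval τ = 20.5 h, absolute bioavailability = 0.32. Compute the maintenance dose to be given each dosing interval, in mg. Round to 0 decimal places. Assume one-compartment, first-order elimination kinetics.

k = ln2 / t½ = 0.693147 / 5.20 = 0.1333 h⁻¹
CL = k × Vd = 0.1333 × 31.0 = 4.132 L/h
At steady state, F × (Dose/τ) = Css × CL.
Dose = Css × CL × τ / F = 16.2 × 4.132 × 20.5 / 0.32 = 4288 mg

4288 mg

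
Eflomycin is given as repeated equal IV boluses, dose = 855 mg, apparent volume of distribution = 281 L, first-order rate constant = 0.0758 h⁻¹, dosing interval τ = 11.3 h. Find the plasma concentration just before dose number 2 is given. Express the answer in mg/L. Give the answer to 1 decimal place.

1.3 mg/L

C₀ per dose = Dose / Vd = 855 / 281 = 3.043 mg/L
Fraction remaining after one interval: r = e^(−kτ) = e^(−0.07580 × 11.3) = 0.4246
Before dose 2, 1 dose has been given (aged 1τ).
C_trough = C₀ × r = 3.043 × 0.4246 = 1.292 mg/L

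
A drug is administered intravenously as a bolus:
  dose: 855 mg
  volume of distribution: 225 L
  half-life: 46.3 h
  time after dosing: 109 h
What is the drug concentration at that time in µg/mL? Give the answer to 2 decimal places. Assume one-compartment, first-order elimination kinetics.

C₀ = Dose / Vd = 855.0 / 225 = 3.800 mg/L
k = ln2 / t½ = 0.693147 / 46.3 = 0.01497 h⁻¹
C = C₀ · e^(−k·t) = 3.800 × e^(−0.01497 × 109)
  = 3.800 × 0.1956 = 0.7433 mg/L
(0.7433 mg/L = 0.7433 µg/mL)

0.74 µg/mL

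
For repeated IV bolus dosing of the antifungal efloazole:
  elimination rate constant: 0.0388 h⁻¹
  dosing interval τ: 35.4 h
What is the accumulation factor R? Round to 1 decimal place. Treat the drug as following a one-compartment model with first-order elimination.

e^(−kτ) = e^(−0.03880 × 35.4) = 0.2532
Accumulation ratio R = 1 / (1 − e^(−kτ)) = 1 / (1 − 0.2532) = 1.339

1.3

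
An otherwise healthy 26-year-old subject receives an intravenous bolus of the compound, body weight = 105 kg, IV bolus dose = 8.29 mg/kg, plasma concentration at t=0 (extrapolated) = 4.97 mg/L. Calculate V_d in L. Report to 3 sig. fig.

175 L

Dose = 8.29 × 105 = 870.5 mg
Vd = Dose / C₀ = 870.5 / 4.97 = 175.2 L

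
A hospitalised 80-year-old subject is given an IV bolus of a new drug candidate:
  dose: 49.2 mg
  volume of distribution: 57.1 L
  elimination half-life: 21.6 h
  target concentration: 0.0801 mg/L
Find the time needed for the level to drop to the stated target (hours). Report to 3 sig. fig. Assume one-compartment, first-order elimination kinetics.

C₀ = Dose / Vd = 49.20 / 57.1 = 0.8616 mg/L
k = ln2 / t½ = 0.693147 / 21.6 = 0.03209 h⁻¹
t = ln(C₀ / C) / k = ln(0.8616 / 0.0801) / 0.03209
  = ln(10.76) / 0.03209 = 2.376 / 0.03209 = 74.04 h

74.0 h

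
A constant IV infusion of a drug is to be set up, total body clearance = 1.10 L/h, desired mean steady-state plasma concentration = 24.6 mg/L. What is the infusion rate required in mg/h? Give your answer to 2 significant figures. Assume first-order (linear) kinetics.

27 mg/h

At steady state, infusion rate R₀ = Css × CL = 24.6 × 1.100 = 27.06 mg/h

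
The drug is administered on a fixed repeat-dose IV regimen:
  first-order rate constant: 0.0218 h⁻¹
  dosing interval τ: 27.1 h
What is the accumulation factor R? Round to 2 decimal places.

e^(−kτ) = e^(−0.02180 × 27.1) = 0.5539
Accumulation ratio R = 1 / (1 − e^(−kτ)) = 1 / (1 − 0.5539) = 2.242

2.24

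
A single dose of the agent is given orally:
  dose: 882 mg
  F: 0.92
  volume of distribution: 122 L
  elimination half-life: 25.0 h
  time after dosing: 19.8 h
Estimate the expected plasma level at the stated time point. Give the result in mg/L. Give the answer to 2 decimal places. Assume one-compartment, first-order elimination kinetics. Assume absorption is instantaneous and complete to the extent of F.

Amount reaching circulation = F × Dose = 0.92 × 882.0 = 811.4 mg
C₀ = F·Dose / Vd = 811.4 / 122 = 6.651 mg/L
k = ln2 / t½ = 0.693147 / 25.0 = 0.02773 h⁻¹
C = C₀ · e^(−k·t) = 6.651 × e^(−0.02773 × 19.8)
  = 6.651 × 0.5775 = 3.841 mg/L

3.84 mg/L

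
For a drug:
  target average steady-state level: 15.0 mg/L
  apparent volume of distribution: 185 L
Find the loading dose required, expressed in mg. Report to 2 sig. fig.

LD = Css × Vd = 15.0 × 185 = 2775 mg

2800 mg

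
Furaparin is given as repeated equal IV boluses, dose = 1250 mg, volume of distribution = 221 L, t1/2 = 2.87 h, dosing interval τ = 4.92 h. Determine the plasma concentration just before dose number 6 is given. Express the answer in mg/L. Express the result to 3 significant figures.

C₀ per dose = Dose / Vd = 1250 / 221 = 5.656 mg/L
k = ln2 / t½ = 0.693147 / 2.87 = 0.2415 h⁻¹
Fraction remaining after one interval: r = e^(−kτ) = e^(−0.2415 × 4.92) = 0.3048
Before dose 6, 5 doses have been given (aged 1τ, 2τ, 3τ, 4τ, 5τ).
C_trough = C₀ × (r + r² + … + r^5) = C₀ × r(1−r^5)/(1−r)
        = 5.656 × 0.3048 × (1 − 0.002631) / (1 − 0.3048) = 2.473 mg/L

2.47 mg/L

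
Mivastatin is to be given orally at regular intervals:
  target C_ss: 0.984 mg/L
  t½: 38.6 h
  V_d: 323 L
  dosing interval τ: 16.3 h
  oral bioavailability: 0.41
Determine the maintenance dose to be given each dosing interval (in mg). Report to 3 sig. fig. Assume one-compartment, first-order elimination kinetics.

227 mg

k = ln2 / t½ = 0.693147 / 38.6 = 0.01796 h⁻¹
CL = k × Vd = 0.01796 × 323 = 5.801 L/h
At steady state, F × (Dose/τ) = Css × CL.
Dose = Css × CL × τ / F = 0.984 × 5.801 × 16.3 / 0.41 = 226.9 mg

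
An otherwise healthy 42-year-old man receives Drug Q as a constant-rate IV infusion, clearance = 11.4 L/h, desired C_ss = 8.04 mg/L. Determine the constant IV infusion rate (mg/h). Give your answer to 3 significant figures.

At steady state, infusion rate R₀ = Css × CL = 8.04 × 11.40 = 91.66 mg/h

91.7 mg/h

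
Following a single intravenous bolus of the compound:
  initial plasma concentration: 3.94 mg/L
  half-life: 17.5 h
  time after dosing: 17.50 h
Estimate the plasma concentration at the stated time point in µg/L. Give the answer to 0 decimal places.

k = ln2 / t½ = 0.693147 / 17.5 = 0.03961 h⁻¹
t / t½ = 17.50 / 17.5 = 1 half-lives
C = C₀ × (1/2)^1 = 3.940 × 0.5000 = 1.970 mg/L
Convert: 1.970 mg/L × 1000 = 1970 µg/L

1970 µg/L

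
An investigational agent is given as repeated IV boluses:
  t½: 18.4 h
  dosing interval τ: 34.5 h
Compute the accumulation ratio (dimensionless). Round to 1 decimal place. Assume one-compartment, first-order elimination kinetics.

k = ln2 / t½ = 0.693147 / 18.4 = 0.03767 h⁻¹
e^(−kτ) = e^(−0.03767 × 34.5) = 0.2726
Accumulation ratio R = 1 / (1 − e^(−kτ)) = 1 / (1 − 0.2726) = 1.375

1.4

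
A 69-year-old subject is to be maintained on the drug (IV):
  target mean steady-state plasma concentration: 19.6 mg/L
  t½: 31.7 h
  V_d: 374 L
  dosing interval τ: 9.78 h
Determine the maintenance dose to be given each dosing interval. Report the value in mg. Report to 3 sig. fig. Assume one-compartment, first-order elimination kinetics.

1570 mg

k = ln2 / t½ = 0.693147 / 31.7 = 0.02187 h⁻¹
CL = k × Vd = 0.02187 × 374 = 8.179 L/h
At steady state, Dose/τ = Css × CL.
Dose = Css × CL × τ = 19.6 × 8.179 × 9.78 = 1568 mg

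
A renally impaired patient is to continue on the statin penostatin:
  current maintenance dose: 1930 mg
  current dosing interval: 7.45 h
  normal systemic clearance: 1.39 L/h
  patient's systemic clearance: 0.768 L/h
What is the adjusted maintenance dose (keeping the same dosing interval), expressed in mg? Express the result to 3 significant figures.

To keep the same average steady-state level, dosing rate must scale with clearance.
CL ratio = 0.768 / 1.39 = 0.5525
New dose (same interval) = 1930 × 0.5525 = 1066 mg

1070 mg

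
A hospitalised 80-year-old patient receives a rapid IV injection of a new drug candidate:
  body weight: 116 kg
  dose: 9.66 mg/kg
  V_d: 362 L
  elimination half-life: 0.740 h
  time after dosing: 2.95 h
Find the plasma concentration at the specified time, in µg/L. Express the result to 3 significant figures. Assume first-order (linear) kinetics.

Total dose = 9.66 × 116 = 1121 mg
C₀ = Dose / Vd = 1121 / 362 = 3.097 mg/L
k = ln2 / t½ = 0.693147 / 0.740 = 0.9367 h⁻¹
C = C₀ · e^(−k·t) = 3.097 × e^(−0.9367 × 2.95)
  = 3.097 × 0.06309 = 0.1954 mg/L
Convert: 0.1954 mg/L × 1000 = 195.4 µg/L

195 µg/L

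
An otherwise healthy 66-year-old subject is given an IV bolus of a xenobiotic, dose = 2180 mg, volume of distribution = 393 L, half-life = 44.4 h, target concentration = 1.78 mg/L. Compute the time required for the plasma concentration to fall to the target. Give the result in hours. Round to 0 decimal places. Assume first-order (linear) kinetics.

C₀ = Dose / Vd = 2180 / 393 = 5.547 mg/L
k = ln2 / t½ = 0.693147 / 44.4 = 0.01561 h⁻¹
t = ln(C₀ / C) / k = ln(5.547 / 1.78) / 0.01561
  = ln(3.116) / 0.01561 = 1.137 / 0.01561 = 72.84 h

73 h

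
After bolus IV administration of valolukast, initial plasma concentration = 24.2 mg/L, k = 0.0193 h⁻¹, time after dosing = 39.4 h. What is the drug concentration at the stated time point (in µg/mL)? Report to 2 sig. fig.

11 µg/mL

C = C₀ · e^(−k·t) = 24.20 × e^(−0.01930 × 39.4)
  = 24.20 × 0.4675 = 11.31 mg/L
(11.31 mg/L = 11.31 µg/mL)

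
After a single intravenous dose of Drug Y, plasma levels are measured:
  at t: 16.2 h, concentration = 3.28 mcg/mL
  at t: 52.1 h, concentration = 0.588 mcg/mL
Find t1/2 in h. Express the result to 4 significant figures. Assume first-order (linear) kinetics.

14.48 h

k = ln(C₁/C₂) / (t₂ − t₁) = ln(3.28/0.588) / (52.1 − 16.2)
  = 1.719 / 35.90 = 0.04788 h⁻¹
t½ = ln2 / k = 0.693147 / 0.04788 = 14.48 h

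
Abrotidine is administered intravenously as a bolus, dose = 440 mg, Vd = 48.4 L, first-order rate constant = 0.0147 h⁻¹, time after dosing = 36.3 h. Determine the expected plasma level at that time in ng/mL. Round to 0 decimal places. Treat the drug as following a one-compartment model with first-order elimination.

5332 ng/mL

C₀ = Dose / Vd = 440.0 / 48.4 = 9.091 mg/L
C = C₀ · e^(−k·t) = 9.091 × e^(−0.01470 × 36.3)
  = 9.091 × 0.5865 = 5.332 mg/L
Convert: 5.332 mg/L × 1000 = 5332 ng/mL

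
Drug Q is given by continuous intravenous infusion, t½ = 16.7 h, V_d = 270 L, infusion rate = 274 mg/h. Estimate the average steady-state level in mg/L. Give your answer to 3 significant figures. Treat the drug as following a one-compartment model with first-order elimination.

k = ln2 / t½ = 0.693147 / 16.7 = 0.04151 h⁻¹
CL = k × Vd = 0.04151 × 270 = 11.21 L/h
At steady state Css = R₀ / CL = 274 / 11.21 = 24.44 mg/L

24.4 mg/L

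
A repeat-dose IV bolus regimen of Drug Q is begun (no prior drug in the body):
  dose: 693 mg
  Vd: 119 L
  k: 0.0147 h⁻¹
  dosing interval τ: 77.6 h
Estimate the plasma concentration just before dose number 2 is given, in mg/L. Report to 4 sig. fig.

1.861 mg/L

C₀ per dose = Dose / Vd = 693 / 119 = 5.824 mg/L
Fraction remaining after one interval: r = e^(−kτ) = e^(−0.01470 × 77.6) = 0.3196
Before dose 2, 1 dose has been given (aged 1τ).
C_trough = C₀ × r = 5.824 × 0.3196 = 1.861 mg/L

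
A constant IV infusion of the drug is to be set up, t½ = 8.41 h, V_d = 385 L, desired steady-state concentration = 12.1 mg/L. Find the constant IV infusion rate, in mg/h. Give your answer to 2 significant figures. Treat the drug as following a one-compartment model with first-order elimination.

k = ln2 / t½ = 0.693147 / 8.41 = 0.08242 h⁻¹
CL = k × Vd = 0.08242 × 385 = 31.73 L/h
At steady state, infusion rate R₀ = Css × CL = 12.1 × 31.73 = 383.9 mg/h

380 mg/h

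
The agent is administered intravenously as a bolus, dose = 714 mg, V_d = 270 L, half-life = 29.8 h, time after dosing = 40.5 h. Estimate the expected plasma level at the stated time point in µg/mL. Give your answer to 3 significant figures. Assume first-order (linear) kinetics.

1.03 µg/mL

C₀ = Dose / Vd = 714.0 / 270 = 2.644 mg/L
k = ln2 / t½ = 0.693147 / 29.8 = 0.02326 h⁻¹
C = C₀ · e^(−k·t) = 2.644 × e^(−0.02326 × 40.5)
  = 2.644 × 0.3898 = 1.031 mg/L
(1.031 mg/L = 1.031 µg/mL)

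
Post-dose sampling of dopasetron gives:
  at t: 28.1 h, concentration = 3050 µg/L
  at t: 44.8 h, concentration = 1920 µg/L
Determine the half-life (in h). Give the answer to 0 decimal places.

k = ln(C₁/C₂) / (t₂ − t₁) = ln(3050/1920) / (44.8 − 28.1)
  = 0.4628 / 16.70 = 0.02771 h⁻¹
t½ = ln2 / k = 0.693147 / 0.02771 = 25.01 h

25 h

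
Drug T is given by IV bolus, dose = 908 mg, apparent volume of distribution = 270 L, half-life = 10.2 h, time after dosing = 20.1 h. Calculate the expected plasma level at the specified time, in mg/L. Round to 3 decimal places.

C₀ = Dose / Vd = 908.0 / 270 = 3.363 mg/L
k = ln2 / t½ = 0.693147 / 10.2 = 0.06796 h⁻¹
C = C₀ · e^(−k·t) = 3.363 × e^(−0.06796 × 20.1)
  = 3.363 × 0.2551 = 0.8579 mg/L

0.858 mg/L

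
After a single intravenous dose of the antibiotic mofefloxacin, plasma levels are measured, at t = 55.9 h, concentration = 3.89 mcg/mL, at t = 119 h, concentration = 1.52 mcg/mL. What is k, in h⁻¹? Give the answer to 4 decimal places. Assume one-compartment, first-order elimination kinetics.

0.0149 h⁻¹

k = ln(C₁/C₂) / (t₂ − t₁) = ln(3.89/1.52) / (119 − 55.9)
  = 0.9397 / 63.10 = 0.01489 h⁻¹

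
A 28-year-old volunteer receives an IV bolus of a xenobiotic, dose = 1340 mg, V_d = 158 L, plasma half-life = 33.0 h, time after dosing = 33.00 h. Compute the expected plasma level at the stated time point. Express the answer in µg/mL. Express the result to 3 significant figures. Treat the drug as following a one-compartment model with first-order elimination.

4.24 µg/mL

C₀ = Dose / Vd = 1340 / 158 = 8.481 mg/L
k = ln2 / t½ = 0.693147 / 33.0 = 0.02100 h⁻¹
t / t½ = 33.00 / 33.0 = 1 half-lives
C = C₀ × (1/2)^1 = 8.481 × 0.5000 = 4.241 mg/L
(4.241 mg/L = 4.241 µg/mL)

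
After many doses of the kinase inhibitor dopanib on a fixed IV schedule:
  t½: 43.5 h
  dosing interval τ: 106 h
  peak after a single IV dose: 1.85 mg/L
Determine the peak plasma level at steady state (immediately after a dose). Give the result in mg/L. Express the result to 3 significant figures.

k = ln2 / t½ = 0.693147 / 43.5 = 0.01593 h⁻¹
e^(−kτ) = e^(−0.01593 × 106) = 0.1848
Accumulation ratio R = 1 / (1 − e^(−kτ)) = 1 / (1 − 0.1848) = 1.227
Steady-state peak = C₀ × R = 1.85 × 1.227 = 2.270 mg/L

2.27 mg/L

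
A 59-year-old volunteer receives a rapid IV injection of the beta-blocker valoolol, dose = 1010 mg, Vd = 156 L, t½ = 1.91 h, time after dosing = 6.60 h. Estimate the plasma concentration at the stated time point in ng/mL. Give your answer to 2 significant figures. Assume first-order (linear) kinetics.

590 ng/mL

C₀ = Dose / Vd = 1010 / 156 = 6.474 mg/L
k = ln2 / t½ = 0.693147 / 1.91 = 0.3629 h⁻¹
C = C₀ · e^(−k·t) = 6.474 × e^(−0.3629 × 6.60)
  = 6.474 × 0.09116 = 0.5902 mg/L
Convert: 0.5902 mg/L × 1000 = 590.2 ng/mL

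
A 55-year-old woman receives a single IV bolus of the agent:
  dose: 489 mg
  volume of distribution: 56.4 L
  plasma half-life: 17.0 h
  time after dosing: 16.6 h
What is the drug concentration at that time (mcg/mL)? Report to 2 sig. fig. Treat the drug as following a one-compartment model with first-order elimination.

4.4 mcg/mL

C₀ = Dose / Vd = 489.0 / 56.4 = 8.670 mg/L
k = ln2 / t½ = 0.693147 / 17.0 = 0.04077 h⁻¹
C = C₀ · e^(−k·t) = 8.670 × e^(−0.04077 × 16.6)
  = 8.670 × 0.5082 = 4.406 mg/L
(4.406 mg/L = 4.406 mcg/mL)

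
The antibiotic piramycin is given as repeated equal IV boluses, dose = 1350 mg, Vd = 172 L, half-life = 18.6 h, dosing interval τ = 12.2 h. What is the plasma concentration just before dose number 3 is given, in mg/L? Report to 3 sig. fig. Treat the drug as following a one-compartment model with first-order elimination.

C₀ per dose = Dose / Vd = 1350 / 172 = 7.849 mg/L
k = ln2 / t½ = 0.693147 / 18.6 = 0.03727 h⁻¹
Fraction remaining after one interval: r = e^(−kτ) = e^(−0.03727 × 12.2) = 0.6346
Before dose 3, 2 doses have been given (aged 1τ, 2τ).
C_trough = C₀ × (r + r²) = 7.849 × (0.6346 + 0.4027) = 8.142 mg/L

8.14 mg/L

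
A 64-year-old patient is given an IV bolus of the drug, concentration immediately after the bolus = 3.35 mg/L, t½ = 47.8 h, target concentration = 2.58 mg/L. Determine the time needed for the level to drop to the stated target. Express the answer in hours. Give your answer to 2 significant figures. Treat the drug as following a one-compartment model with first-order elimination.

18 h

k = ln2 / t½ = 0.693147 / 47.8 = 0.01450 h⁻¹
t = ln(C₀ / C) / k = ln(3.350 / 2.58) / 0.01450
  = ln(1.298) / 0.01450 = 0.2608 / 0.01450 = 17.99 h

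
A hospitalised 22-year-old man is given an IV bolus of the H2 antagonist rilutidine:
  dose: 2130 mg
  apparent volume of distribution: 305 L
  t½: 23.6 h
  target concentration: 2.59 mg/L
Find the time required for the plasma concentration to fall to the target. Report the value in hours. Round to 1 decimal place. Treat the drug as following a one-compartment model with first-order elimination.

33.8 h

C₀ = Dose / Vd = 2130 / 305 = 6.984 mg/L
k = ln2 / t½ = 0.693147 / 23.6 = 0.02937 h⁻¹
t = ln(C₀ / C) / k = ln(6.984 / 2.59) / 0.02937
  = ln(2.697) / 0.02937 = 0.9921 / 0.02937 = 33.78 h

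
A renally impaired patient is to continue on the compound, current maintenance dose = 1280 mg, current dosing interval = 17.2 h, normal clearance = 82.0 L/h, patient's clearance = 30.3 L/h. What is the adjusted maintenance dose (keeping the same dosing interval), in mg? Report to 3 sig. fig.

To keep the same average steady-state level, dosing rate must scale with clearance.
CL ratio = 30.3 / 82.0 = 0.3695
New dose (same interval) = 1280 × 0.3695 = 473.0 mg

473 mg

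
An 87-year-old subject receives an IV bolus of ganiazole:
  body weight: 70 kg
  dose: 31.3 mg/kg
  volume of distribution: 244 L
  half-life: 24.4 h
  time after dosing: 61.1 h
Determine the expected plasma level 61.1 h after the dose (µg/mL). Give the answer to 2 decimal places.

1.58 µg/mL

Total dose = 31.3 × 70 = 2191 mg
C₀ = Dose / Vd = 2191 / 244 = 8.980 mg/L
k = ln2 / t½ = 0.693147 / 24.4 = 0.02841 h⁻¹
C = C₀ · e^(−k·t) = 8.980 × e^(−0.02841 × 61.1)
  = 8.980 × 0.1763 = 1.583 mg/L
(1.583 mg/L = 1.583 µg/mL)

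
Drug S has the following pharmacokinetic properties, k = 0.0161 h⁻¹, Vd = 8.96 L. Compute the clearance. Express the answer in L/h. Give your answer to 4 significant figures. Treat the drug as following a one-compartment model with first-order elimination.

CL = k × Vd = 0.0161 × 8.96 = 0.1443 L/h

0.1443 L/h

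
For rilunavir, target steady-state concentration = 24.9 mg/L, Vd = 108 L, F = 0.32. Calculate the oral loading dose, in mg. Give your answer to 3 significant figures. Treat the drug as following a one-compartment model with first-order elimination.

LD = Css × Vd / F = 24.9 × 108 / 0.32 = 8404 mg

8400 mg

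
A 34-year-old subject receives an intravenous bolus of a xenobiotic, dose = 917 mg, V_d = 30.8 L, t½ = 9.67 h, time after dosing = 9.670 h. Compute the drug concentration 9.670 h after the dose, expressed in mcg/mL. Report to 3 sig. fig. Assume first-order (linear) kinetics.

14.9 mcg/mL

C₀ = Dose / Vd = 917.0 / 30.8 = 29.77 mg/L
k = ln2 / t½ = 0.693147 / 9.67 = 0.07168 h⁻¹
t / t½ = 9.670 / 9.67 = 1 half-lives
C = C₀ × (1/2)^1 = 29.77 × 0.5000 = 14.89 mg/L
(14.89 mg/L = 14.89 mcg/mL)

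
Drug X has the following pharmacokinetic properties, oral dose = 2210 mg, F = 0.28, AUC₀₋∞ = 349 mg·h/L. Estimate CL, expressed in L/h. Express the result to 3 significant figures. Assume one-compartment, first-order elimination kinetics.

1.77 L/h

CL = F·Dose / AUC = 0.28 × 2210 / 349 = 1.773 L/h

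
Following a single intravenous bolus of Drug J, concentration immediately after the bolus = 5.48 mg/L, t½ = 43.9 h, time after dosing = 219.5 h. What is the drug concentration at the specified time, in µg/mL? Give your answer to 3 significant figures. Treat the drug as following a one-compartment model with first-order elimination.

0.171 µg/mL

k = ln2 / t½ = 0.693147 / 43.9 = 0.01579 h⁻¹
t / t½ = 219.5 / 43.9 = 5 half-lives
C = C₀ × (1/2)^5 = 5.480 × 0.03125 = 0.1713 mg/L
(0.1713 mg/L = 0.1713 µg/mL)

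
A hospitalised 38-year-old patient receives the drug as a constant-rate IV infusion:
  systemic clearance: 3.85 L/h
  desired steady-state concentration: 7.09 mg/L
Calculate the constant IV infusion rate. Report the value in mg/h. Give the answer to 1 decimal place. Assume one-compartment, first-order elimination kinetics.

At steady state, infusion rate R₀ = Css × CL = 7.09 × 3.850 = 27.30 mg/h

27.3 mg/h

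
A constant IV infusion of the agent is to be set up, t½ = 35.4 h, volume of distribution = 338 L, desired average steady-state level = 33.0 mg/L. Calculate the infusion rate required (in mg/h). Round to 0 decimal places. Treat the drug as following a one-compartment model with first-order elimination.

218 mg/h

k = ln2 / t½ = 0.693147 / 35.4 = 0.01958 h⁻¹
CL = k × Vd = 0.01958 × 338 = 6.618 L/h
At steady state, infusion rate R₀ = Css × CL = 33.0 × 6.618 = 218.4 mg/h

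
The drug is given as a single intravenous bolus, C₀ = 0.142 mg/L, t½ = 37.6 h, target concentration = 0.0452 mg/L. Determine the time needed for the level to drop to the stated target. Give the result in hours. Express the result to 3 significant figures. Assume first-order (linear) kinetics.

62.1 h

k = ln2 / t½ = 0.693147 / 37.6 = 0.01843 h⁻¹
t = ln(C₀ / C) / k = ln(0.1420 / 0.0452) / 0.01843
  = ln(3.142) / 0.01843 = 1.145 / 0.01843 = 62.13 h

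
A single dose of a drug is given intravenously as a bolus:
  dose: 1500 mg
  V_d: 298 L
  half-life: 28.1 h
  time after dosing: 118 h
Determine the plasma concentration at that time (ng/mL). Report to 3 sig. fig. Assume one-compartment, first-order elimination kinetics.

274 ng/mL

C₀ = Dose / Vd = 1500 / 298 = 5.034 mg/L
k = ln2 / t½ = 0.693147 / 28.1 = 0.02467 h⁻¹
C = C₀ · e^(−k·t) = 5.034 × e^(−0.02467 × 118)
  = 5.034 × 0.05442 = 0.2740 mg/L
Convert: 0.2740 mg/L × 1000 = 274.0 ng/mL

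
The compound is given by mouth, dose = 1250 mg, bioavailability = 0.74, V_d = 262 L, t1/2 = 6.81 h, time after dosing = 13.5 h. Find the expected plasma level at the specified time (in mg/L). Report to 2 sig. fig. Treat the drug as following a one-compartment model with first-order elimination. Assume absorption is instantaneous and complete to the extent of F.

0.89 mg/L

Amount reaching circulation = F × Dose = 0.74 × 1250 = 925.0 mg
C₀ = F·Dose / Vd = 925.0 / 262 = 3.531 mg/L
k = ln2 / t½ = 0.693147 / 6.81 = 0.1018 h⁻¹
C = C₀ · e^(−k·t) = 3.531 × e^(−0.1018 × 13.5)
  = 3.531 × 0.2530 = 0.8933 mg/L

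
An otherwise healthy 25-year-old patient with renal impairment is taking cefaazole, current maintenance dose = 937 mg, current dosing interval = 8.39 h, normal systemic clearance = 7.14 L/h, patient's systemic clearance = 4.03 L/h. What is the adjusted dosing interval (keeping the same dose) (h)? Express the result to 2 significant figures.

15 h

To keep the same average steady-state level, dosing rate must scale with clearance.
CL ratio = 4.03 / 7.14 = 0.5644
New interval (same dose) = 8.39 / 0.5644 = 14.87 h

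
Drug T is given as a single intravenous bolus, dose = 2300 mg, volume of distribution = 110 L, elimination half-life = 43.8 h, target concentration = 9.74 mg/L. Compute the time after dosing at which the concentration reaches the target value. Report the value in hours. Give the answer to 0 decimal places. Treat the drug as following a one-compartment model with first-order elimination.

48 h

C₀ = Dose / Vd = 2300 / 110 = 20.91 mg/L
k = ln2 / t½ = 0.693147 / 43.8 = 0.01583 h⁻¹
t = ln(C₀ / C) / k = ln(20.91 / 9.74) / 0.01583
  = ln(2.147) / 0.01583 = 0.7641 / 0.01583 = 48.27 h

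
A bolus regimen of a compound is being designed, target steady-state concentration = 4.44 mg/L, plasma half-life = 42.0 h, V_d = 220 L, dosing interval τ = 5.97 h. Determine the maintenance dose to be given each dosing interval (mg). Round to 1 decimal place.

k = ln2 / t½ = 0.693147 / 42.0 = 0.01650 h⁻¹
CL = k × Vd = 0.01650 × 220 = 3.630 L/h
At steady state, Dose/τ = Css × CL.
Dose = Css × CL × τ = 4.44 × 3.630 × 5.97 = 96.22 mg

96.2 mg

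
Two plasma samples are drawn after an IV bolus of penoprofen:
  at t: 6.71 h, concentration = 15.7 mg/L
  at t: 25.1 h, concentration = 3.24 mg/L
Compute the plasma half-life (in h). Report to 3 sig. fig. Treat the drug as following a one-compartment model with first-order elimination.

k = ln(C₁/C₂) / (t₂ − t₁) = ln(15.7/3.24) / (25.1 − 6.71)
  = 1.578 / 18.39 = 0.08581 h⁻¹
t½ = ln2 / k = 0.693147 / 0.08581 = 8.078 h

8.08 h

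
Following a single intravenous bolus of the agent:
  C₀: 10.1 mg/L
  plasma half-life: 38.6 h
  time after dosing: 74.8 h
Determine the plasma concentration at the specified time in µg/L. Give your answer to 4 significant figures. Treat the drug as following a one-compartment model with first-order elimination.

k = ln2 / t½ = 0.693147 / 38.6 = 0.01796 h⁻¹
C = C₀ · e^(−k·t) = 10.10 × e^(−0.01796 × 74.8)
  = 10.10 × 0.2610 = 2.636 mg/L
Convert: 2.636 mg/L × 1000 = 2636 µg/L

2636 µg/L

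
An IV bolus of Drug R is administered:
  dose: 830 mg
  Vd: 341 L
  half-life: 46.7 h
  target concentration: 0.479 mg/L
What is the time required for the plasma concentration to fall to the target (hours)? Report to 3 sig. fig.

C₀ = Dose / Vd = 830.0 / 341 = 2.434 mg/L
k = ln2 / t½ = 0.693147 / 46.7 = 0.01484 h⁻¹
t = ln(C₀ / C) / k = ln(2.434 / 0.479) / 0.01484
  = ln(5.081) / 0.01484 = 1.626 / 0.01484 = 109.6 h

110 h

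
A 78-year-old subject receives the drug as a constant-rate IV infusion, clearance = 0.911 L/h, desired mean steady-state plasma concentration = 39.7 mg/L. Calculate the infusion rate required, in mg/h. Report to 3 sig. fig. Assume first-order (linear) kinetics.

36.2 mg/h

At steady state, infusion rate R₀ = Css × CL = 39.7 × 0.9110 = 36.17 mg/h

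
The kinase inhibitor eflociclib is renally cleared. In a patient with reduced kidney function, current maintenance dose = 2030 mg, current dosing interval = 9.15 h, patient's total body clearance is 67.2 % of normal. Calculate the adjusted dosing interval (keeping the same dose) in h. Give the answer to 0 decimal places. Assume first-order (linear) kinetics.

To keep the same average steady-state level, dosing rate must scale with clearance.
CL ratio = 67.2 / 100 = 0.6720
New interval (same dose) = 9.15 / 0.6720 = 13.62 h

14 h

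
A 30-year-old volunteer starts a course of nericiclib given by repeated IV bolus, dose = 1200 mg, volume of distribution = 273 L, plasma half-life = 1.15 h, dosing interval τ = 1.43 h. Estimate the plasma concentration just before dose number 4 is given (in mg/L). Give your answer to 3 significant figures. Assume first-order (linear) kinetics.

C₀ per dose = Dose / Vd = 1200 / 273 = 4.396 mg/L
k = ln2 / t½ = 0.693147 / 1.15 = 0.6027 h⁻¹
Fraction remaining after one interval: r = e^(−kτ) = e^(−0.6027 × 1.43) = 0.4224
Before dose 4, 3 doses have been given (aged 1τ, 2τ, 3τ).
C_trough = C₀ × (r + r² + … + r^3) = C₀ × r(1−r^3)/(1−r)
        = 4.396 × 0.4224 × (1 − 0.07537) / (1 − 0.4224) = 2.973 mg/L

2.97 mg/L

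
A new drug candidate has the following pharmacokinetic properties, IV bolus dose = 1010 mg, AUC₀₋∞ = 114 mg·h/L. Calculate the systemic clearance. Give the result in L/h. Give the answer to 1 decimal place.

8.9 L/h

CL = Dose / AUC = 1010 / 114 = 8.860 L/h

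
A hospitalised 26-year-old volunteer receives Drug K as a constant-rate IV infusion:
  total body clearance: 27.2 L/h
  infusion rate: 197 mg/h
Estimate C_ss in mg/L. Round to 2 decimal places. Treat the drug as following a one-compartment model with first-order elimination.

7.24 mg/L

At steady state Css = R₀ / CL = 197 / 27.20 = 7.243 mg/L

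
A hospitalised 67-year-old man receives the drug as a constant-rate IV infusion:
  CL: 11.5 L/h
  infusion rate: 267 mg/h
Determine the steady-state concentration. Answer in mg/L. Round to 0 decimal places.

23 mg/L

At steady state Css = R₀ / CL = 267 / 11.50 = 23.22 mg/L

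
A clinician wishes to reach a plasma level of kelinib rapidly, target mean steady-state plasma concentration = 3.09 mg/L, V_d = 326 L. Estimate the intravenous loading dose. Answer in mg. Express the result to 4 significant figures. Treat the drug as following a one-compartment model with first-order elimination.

LD = Css × Vd = 3.09 × 326 = 1007 mg

1007 mg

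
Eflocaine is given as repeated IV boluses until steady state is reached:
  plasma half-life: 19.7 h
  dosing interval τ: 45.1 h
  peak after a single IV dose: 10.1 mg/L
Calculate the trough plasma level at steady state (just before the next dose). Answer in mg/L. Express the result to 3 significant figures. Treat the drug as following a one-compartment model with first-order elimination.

k = ln2 / t½ = 0.693147 / 19.7 = 0.03519 h⁻¹
e^(−kτ) = e^(−0.03519 × 45.1) = 0.2045
Accumulation ratio R = 1 / (1 − e^(−kτ)) = 1 / (1 − 0.2045) = 1.257
Steady-state trough = C₀ × R × e^(−kτ) = 10.1 × 1.257 × 0.2045 = 2.596 mg/L

2.60 mg/L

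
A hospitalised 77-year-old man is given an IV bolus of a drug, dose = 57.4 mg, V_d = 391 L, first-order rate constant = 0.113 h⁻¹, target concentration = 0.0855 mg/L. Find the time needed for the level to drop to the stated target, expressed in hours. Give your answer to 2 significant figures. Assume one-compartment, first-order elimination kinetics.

4.8 h

C₀ = Dose / Vd = 57.40 / 391 = 0.1468 mg/L
t = ln(C₀ / C) / k = ln(0.1468 / 0.0855) / 0.1130
  = ln(1.717) / 0.1130 = 0.5406 / 0.1130 = 4.784 h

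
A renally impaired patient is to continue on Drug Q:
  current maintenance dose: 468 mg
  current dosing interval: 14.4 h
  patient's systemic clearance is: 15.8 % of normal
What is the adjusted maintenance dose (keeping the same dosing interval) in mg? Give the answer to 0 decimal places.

74 mg

To keep the same average steady-state level, dosing rate must scale with clearance.
CL ratio = 15.8 / 100 = 0.1580
New dose (same interval) = 468 × 0.1580 = 73.94 mg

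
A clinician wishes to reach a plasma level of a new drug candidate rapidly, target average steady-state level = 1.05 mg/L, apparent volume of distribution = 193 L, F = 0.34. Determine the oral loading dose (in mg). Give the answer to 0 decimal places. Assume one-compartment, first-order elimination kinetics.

596 mg

LD = Css × Vd / F = 1.05 × 193 / 0.34 = 596.0 mg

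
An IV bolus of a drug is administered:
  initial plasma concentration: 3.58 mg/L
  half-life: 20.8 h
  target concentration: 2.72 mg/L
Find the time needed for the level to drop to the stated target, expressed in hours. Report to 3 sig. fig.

8.24 h

k = ln2 / t½ = 0.693147 / 20.8 = 0.03332 h⁻¹
t = ln(C₀ / C) / k = ln(3.580 / 2.72) / 0.03332
  = ln(1.316) / 0.03332 = 0.2746 / 0.03332 = 8.241 h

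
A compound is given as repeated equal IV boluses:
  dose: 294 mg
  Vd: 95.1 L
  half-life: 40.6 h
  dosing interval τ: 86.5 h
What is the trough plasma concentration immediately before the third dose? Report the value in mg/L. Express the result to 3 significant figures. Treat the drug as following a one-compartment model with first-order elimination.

C₀ per dose = Dose / Vd = 294 / 95.1 = 3.091 mg/L
k = ln2 / t½ = 0.693147 / 40.6 = 0.01707 h⁻¹
Fraction remaining after one interval: r = e^(−kτ) = e^(−0.01707 × 86.5) = 0.2284
Before dose 3, 2 doses have been given (aged 1τ, 2τ).
C_trough = C₀ × (r + r²) = 3.091 × (0.2284 + 0.05217) = 0.8672 mg/L

0.867 mg/L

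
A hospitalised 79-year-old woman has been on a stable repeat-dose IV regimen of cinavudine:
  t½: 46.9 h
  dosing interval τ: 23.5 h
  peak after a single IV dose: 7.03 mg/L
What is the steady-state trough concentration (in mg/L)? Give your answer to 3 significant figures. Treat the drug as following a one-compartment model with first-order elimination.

k = ln2 / t½ = 0.693147 / 46.9 = 0.01478 h⁻¹
e^(−kτ) = e^(−0.01478 × 23.5) = 0.7066
Accumulation ratio R = 1 / (1 − e^(−kτ)) = 1 / (1 − 0.7066) = 3.408
Steady-state trough = C₀ × R × e^(−kτ) = 7.03 × 3.408 × 0.7066 = 16.93 mg/L

16.9 mg/L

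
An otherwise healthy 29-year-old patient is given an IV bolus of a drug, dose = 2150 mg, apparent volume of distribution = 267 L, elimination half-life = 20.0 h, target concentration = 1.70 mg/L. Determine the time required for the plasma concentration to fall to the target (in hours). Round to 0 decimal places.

45 h

C₀ = Dose / Vd = 2150 / 267 = 8.052 mg/L
k = ln2 / t½ = 0.693147 / 20.0 = 0.03466 h⁻¹
t = ln(C₀ / C) / k = ln(8.052 / 1.70) / 0.03466
  = ln(4.736) / 0.03466 = 1.555 / 0.03466 = 44.86 h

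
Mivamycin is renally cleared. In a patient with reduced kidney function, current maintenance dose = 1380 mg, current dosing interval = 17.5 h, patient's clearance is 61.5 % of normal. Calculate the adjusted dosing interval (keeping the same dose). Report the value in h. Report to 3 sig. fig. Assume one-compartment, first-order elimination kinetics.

To keep the same average steady-state level, dosing rate must scale with clearance.
CL ratio = 61.5 / 100 = 0.6150
New interval (same dose) = 17.5 / 0.6150 = 28.46 h

28.5 h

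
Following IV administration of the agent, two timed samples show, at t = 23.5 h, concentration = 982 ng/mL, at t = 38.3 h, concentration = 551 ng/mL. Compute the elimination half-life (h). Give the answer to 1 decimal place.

k = ln(C₁/C₂) / (t₂ − t₁) = ln(982/551) / (38.3 − 23.5)
  = 0.5779 / 14.80 = 0.03905 h⁻¹
t½ = ln2 / k = 0.693147 / 0.03905 = 17.75 h

17.8 h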